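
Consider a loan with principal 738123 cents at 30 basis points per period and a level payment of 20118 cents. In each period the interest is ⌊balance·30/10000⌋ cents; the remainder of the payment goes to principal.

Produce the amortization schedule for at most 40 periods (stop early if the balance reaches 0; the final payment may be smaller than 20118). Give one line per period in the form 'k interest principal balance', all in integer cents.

1 2214 17904 720219
2 2160 17958 702261
3 2106 18012 684249
4 2052 18066 666183
5 1998 18120 648063
6 1944 18174 629889
7 1889 18229 611660
8 1834 18284 593376
9 1780 18338 575038
10 1725 18393 556645
11 1669 18449 538196
12 1614 18504 519692
13 1559 18559 501133
14 1503 18615 482518
15 1447 18671 463847
16 1391 18727 445120
17 1335 18783 426337
18 1279 18839 407498
19 1222 18896 388602
20 1165 18953 369649
21 1108 19010 350639
22 1051 19067 331572
23 994 19124 312448
24 937 19181 293267
25 879 19239 274028
26 822 19296 254732
27 764 19354 235378
28 706 19412 215966
29 647 19471 196495
30 589 19529 176966
31 530 19588 157378
32 472 19646 137732
33 413 19705 118027
34 354 19764 98263
35 294 19824 78439
36 235 19883 58556
37 175 19943 38613
38 115 20003 18610
39 55 18610 0

1. interest=⌊738123·30/10000⌋=2214; principal=20118-2214=17904; balance=738123-17904=720219
2. interest=⌊720219·30/10000⌋=2160; principal=20118-2160=17958; balance=720219-17958=702261
3. interest=⌊702261·30/10000⌋=2106; principal=20118-2106=18012; balance=702261-18012=684249
4. interest=⌊684249·30/10000⌋=2052; principal=20118-2052=18066; balance=684249-18066=666183
5. interest=⌊666183·30/10000⌋=1998; principal=20118-1998=18120; balance=666183-18120=648063
6. interest=⌊648063·30/10000⌋=1944; principal=20118-1944=18174; balance=648063-18174=629889
7. interest=⌊629889·30/10000⌋=1889; principal=20118-1889=18229; balance=629889-18229=611660
8. interest=⌊611660·30/10000⌋=1834; principal=20118-1834=18284; balance=611660-18284=593376
9. interest=⌊593376·30/10000⌋=1780; principal=20118-1780=18338; balance=593376-18338=575038
10. interest=⌊575038·30/10000⌋=1725; principal=20118-1725=18393; balance=575038-18393=556645
11. interest=⌊556645·30/10000⌋=1669; principal=20118-1669=18449; balance=556645-18449=538196
12. interest=⌊538196·30/10000⌋=1614; principal=20118-1614=18504; balance=538196-18504=519692
13. interest=⌊519692·30/10000⌋=1559; principal=20118-1559=18559; balance=519692-18559=501133
14. interest=⌊501133·30/10000⌋=1503; principal=20118-1503=18615; balance=501133-18615=482518
15. interest=⌊482518·30/10000⌋=1447; principal=20118-1447=18671; balance=482518-18671=463847
16. interest=⌊463847·30/10000⌋=1391; principal=20118-1391=18727; balance=463847-18727=445120
17. interest=⌊445120·30/10000⌋=1335; principal=20118-1335=18783; balance=445120-18783=426337
18. interest=⌊426337·30/10000⌋=1279; principal=20118-1279=18839; balance=426337-18839=407498
19. interest=⌊407498·30/10000⌋=1222; principal=20118-1222=18896; balance=407498-18896=388602
20. interest=⌊388602·30/10000⌋=1165; principal=20118-1165=18953; balance=388602-18953=369649
21. interest=⌊369649·30/10000⌋=1108; principal=20118-1108=19010; balance=369649-19010=350639
22. interest=⌊350639·30/10000⌋=1051; principal=20118-1051=19067; balance=350639-19067=331572
23. interest=⌊331572·30/10000⌋=994; principal=20118-994=19124; balance=331572-19124=312448
24. interest=⌊312448·30/10000⌋=937; principal=20118-937=19181; balance=312448-19181=293267
25. interest=⌊293267·30/10000⌋=879; principal=20118-879=19239; balance=293267-19239=274028
26. interest=⌊274028·30/10000⌋=822; principal=20118-822=19296; balance=274028-19296=254732
27. interest=⌊254732·30/10000⌋=764; principal=20118-764=19354; balance=254732-19354=235378
28. interest=⌊235378·30/10000⌋=706; principal=20118-706=19412; balance=235378-19412=215966
29. interest=⌊215966·30/10000⌋=647; principal=20118-647=19471; balance=215966-19471=196495
30. interest=⌊196495·30/10000⌋=589; principal=20118-589=19529; balance=196495-19529=176966
31. interest=⌊176966·30/10000⌋=530; principal=20118-530=19588; balance=176966-19588=157378
32. interest=⌊157378·30/10000⌋=472; principal=20118-472=19646; balance=157378-19646=137732
33. interest=⌊137732·30/10000⌋=413; principal=20118-413=19705; balance=137732-19705=118027
34. interest=⌊118027·30/10000⌋=354; principal=20118-354=19764; balance=118027-19764=98263
35. interest=⌊98263·30/10000⌋=294; principal=20118-294=19824; balance=98263-19824=78439
36. interest=⌊78439·30/10000⌋=235; principal=20118-235=19883; balance=78439-19883=58556
37. interest=⌊58556·30/10000⌋=175; principal=20118-175=19943; balance=58556-19943=38613
38. interest=⌊38613·30/10000⌋=115; principal=20118-115=20003; balance=38613-20003=18610
39. interest=⌊18610·30/10000⌋=55; principal=min(20118-55,18610)=18610; balance=18610-18610=0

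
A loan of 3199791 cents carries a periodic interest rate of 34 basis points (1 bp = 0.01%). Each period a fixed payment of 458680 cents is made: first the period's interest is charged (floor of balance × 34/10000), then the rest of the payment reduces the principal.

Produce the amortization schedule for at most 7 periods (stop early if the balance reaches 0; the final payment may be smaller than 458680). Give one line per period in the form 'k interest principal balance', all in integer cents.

1. interest=⌊3199791·34/10000⌋=10879; principal=458680-10879=447801; balance=3199791-447801=2751990
2. interest=⌊2751990·34/10000⌋=9356; principal=458680-9356=449324; balance=2751990-449324=2302666
3. interest=⌊2302666·34/10000⌋=7829; principal=458680-7829=450851; balance=2302666-450851=1851815
4. interest=⌊1851815·34/10000⌋=6296; principal=458680-6296=452384; balance=1851815-452384=1399431
5. interest=⌊1399431·34/10000⌋=4758; principal=458680-4758=453922; balance=1399431-453922=945509
6. interest=⌊945509·34/10000⌋=3214; principal=458680-3214=455466; balance=945509-455466=490043
7. interest=⌊490043·34/10000⌋=1666; principal=458680-1666=457014; balance=490043-457014=33029

1 10879 447801 2751990
2 9356 449324 2302666
3 7829 450851 1851815
4 6296 452384 1399431
5 4758 453922 945509
6 3214 455466 490043
7 1666 457014 33029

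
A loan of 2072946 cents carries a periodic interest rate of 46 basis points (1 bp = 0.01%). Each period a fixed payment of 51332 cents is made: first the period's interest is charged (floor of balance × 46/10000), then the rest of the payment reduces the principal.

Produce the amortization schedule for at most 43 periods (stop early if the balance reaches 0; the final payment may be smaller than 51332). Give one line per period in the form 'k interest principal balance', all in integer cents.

1 9535 41797 2031149
2 9343 41989 1989160
3 9150 42182 1946978
4 8956 42376 1904602
5 8761 42571 1862031
6 8565 42767 1819264
7 8368 42964 1776300
8 8170 43162 1733138
9 7972 43360 1689778
10 7772 43560 1646218
11 7572 43760 1602458
12 7371 43961 1558497
13 7169 44163 1514334
14 6965 44367 1469967
15 6761 44571 1425396
16 6556 44776 1380620
17 6350 44982 1335638
18 6143 45189 1290449
19 5936 45396 1245053
20 5727 45605 1199448
21 5517 45815 1153633
22 5306 46026 1107607
23 5094 46238 1061369
24 4882 46450 1014919
25 4668 46664 968255
26 4453 46879 921376
27 4238 47094 874282
28 4021 47311 826971
29 3804 47528 779443
30 3585 47747 731696
31 3365 47967 683729
32 3145 48187 635542
33 2923 48409 587133
34 2700 48632 538501
35 2477 48855 489646
36 2252 49080 440566
37 2026 49306 391260
38 1799 49533 341727
39 1571 49761 291966
40 1343 49989 241977
41 1113 50219 191758
42 882 50450 141308
43 650 50682 90626

1. interest=⌊2072946·46/10000⌋=9535; principal=51332-9535=41797; balance=2072946-41797=2031149
2. interest=⌊2031149·46/10000⌋=9343; principal=51332-9343=41989; balance=2031149-41989=1989160
3. interest=⌊1989160·46/10000⌋=9150; principal=51332-9150=42182; balance=1989160-42182=1946978
4. interest=⌊1946978·46/10000⌋=8956; principal=51332-8956=42376; balance=1946978-42376=1904602
5. interest=⌊1904602·46/10000⌋=8761; principal=51332-8761=42571; balance=1904602-42571=1862031
6. interest=⌊1862031·46/10000⌋=8565; principal=51332-8565=42767; balance=1862031-42767=1819264
7. interest=⌊1819264·46/10000⌋=8368; principal=51332-8368=42964; balance=1819264-42964=1776300
8. interest=⌊1776300·46/10000⌋=8170; principal=51332-8170=43162; balance=1776300-43162=1733138
9. interest=⌊1733138·46/10000⌋=7972; principal=51332-7972=43360; balance=1733138-43360=1689778
10. interest=⌊1689778·46/10000⌋=7772; principal=51332-7772=43560; balance=1689778-43560=1646218
11. interest=⌊1646218·46/10000⌋=7572; principal=51332-7572=43760; balance=1646218-43760=1602458
12. interest=⌊1602458·46/10000⌋=7371; principal=51332-7371=43961; balance=1602458-43961=1558497
13. interest=⌊1558497·46/10000⌋=7169; principal=51332-7169=44163; balance=1558497-44163=1514334
14. interest=⌊1514334·46/10000⌋=6965; principal=51332-6965=44367; balance=1514334-44367=1469967
15. interest=⌊1469967·46/10000⌋=6761; principal=51332-6761=44571; balance=1469967-44571=1425396
16. interest=⌊1425396·46/10000⌋=6556; principal=51332-6556=44776; balance=1425396-44776=1380620
17. interest=⌊1380620·46/10000⌋=6350; principal=51332-6350=44982; balance=1380620-44982=1335638
18. interest=⌊1335638·46/10000⌋=6143; principal=51332-6143=45189; balance=1335638-45189=1290449
19. interest=⌊1290449·46/10000⌋=5936; principal=51332-5936=45396; balance=1290449-45396=1245053
20. interest=⌊1245053·46/10000⌋=5727; principal=51332-5727=45605; balance=1245053-45605=1199448
21. interest=⌊1199448·46/10000⌋=5517; principal=51332-5517=45815; balance=1199448-45815=1153633
22. interest=⌊1153633·46/10000⌋=5306; principal=51332-5306=46026; balance=1153633-46026=1107607
23. interest=⌊1107607·46/10000⌋=5094; principal=51332-5094=46238; balance=1107607-46238=1061369
24. interest=⌊1061369·46/10000⌋=4882; principal=51332-4882=46450; balance=1061369-46450=1014919
25. interest=⌊1014919·46/10000⌋=4668; principal=51332-4668=46664; balance=1014919-46664=968255
26. interest=⌊968255·46/10000⌋=4453; principal=51332-4453=46879; balance=968255-46879=921376
27. interest=⌊921376·46/10000⌋=4238; principal=51332-4238=47094; balance=921376-47094=874282
28. interest=⌊874282·46/10000⌋=4021; principal=51332-4021=47311; balance=874282-47311=826971
29. interest=⌊826971·46/10000⌋=3804; principal=51332-3804=47528; balance=826971-47528=779443
30. interest=⌊779443·46/10000⌋=3585; principal=51332-3585=47747; balance=779443-47747=731696
31. interest=⌊731696·46/10000⌋=3365; principal=51332-3365=47967; balance=731696-47967=683729
32. interest=⌊683729·46/10000⌋=3145; principal=51332-3145=48187; balance=683729-48187=635542
33. interest=⌊635542·46/10000⌋=2923; principal=51332-2923=48409; balance=635542-48409=587133
34. interest=⌊587133·46/10000⌋=2700; principal=51332-2700=48632; balance=587133-48632=538501
35. interest=⌊538501·46/10000⌋=2477; principal=51332-2477=48855; balance=538501-48855=489646
36. interest=⌊489646·46/10000⌋=2252; principal=51332-2252=49080; balance=489646-49080=440566
37. interest=⌊440566·46/10000⌋=2026; principal=51332-2026=49306; balance=440566-49306=391260
38. interest=⌊391260·46/10000⌋=1799; principal=51332-1799=49533; balance=391260-49533=341727
39. interest=⌊341727·46/10000⌋=1571; principal=51332-1571=49761; balance=341727-49761=291966
40. interest=⌊291966·46/10000⌋=1343; principal=51332-1343=49989; balance=291966-49989=241977
41. interest=⌊241977·46/10000⌋=1113; principal=51332-1113=50219; balance=241977-50219=191758
42. interest=⌊191758·46/10000⌋=882; principal=51332-882=50450; balance=191758-50450=141308
43. interest=⌊141308·46/10000⌋=650; principal=51332-650=50682; balance=141308-50682=90626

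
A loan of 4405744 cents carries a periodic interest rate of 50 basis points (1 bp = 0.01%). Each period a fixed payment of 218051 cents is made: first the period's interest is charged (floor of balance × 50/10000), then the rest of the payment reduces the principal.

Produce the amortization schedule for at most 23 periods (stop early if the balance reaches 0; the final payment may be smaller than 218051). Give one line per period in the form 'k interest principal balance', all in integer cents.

1 22028 196023 4209721
2 21048 197003 4012718
3 20063 197988 3814730
4 19073 198978 3615752
5 18078 199973 3415779
6 17078 200973 3214806
7 16074 201977 3012829
8 15064 202987 2809842
9 14049 204002 2605840
10 13029 205022 2400818
11 12004 206047 2194771
12 10973 207078 1987693
13 9938 208113 1779580
14 8897 209154 1570426
15 7852 210199 1360227
16 6801 211250 1148977
17 5744 212307 936670
18 4683 213368 723302
19 3616 214435 508867
20 2544 215507 293360
21 1466 216585 76775
22 383 76775 0

1. interest=⌊4405744·50/10000⌋=22028; principal=218051-22028=196023; balance=4405744-196023=4209721
2. interest=⌊4209721·50/10000⌋=21048; principal=218051-21048=197003; balance=4209721-197003=4012718
3. interest=⌊4012718·50/10000⌋=20063; principal=218051-20063=197988; balance=4012718-197988=3814730
4. interest=⌊3814730·50/10000⌋=19073; principal=218051-19073=198978; balance=3814730-198978=3615752
5. interest=⌊3615752·50/10000⌋=18078; principal=218051-18078=199973; balance=3615752-199973=3415779
6. interest=⌊3415779·50/10000⌋=17078; principal=218051-17078=200973; balance=3415779-200973=3214806
7. interest=⌊3214806·50/10000⌋=16074; principal=218051-16074=201977; balance=3214806-201977=3012829
8. interest=⌊3012829·50/10000⌋=15064; principal=218051-15064=202987; balance=3012829-202987=2809842
9. interest=⌊2809842·50/10000⌋=14049; principal=218051-14049=204002; balance=2809842-204002=2605840
10. interest=⌊2605840·50/10000⌋=13029; principal=218051-13029=205022; balance=2605840-205022=2400818
11. interest=⌊2400818·50/10000⌋=12004; principal=218051-12004=206047; balance=2400818-206047=2194771
12. interest=⌊2194771·50/10000⌋=10973; principal=218051-10973=207078; balance=2194771-207078=1987693
13. interest=⌊1987693·50/10000⌋=9938; principal=218051-9938=208113; balance=1987693-208113=1779580
14. interest=⌊1779580·50/10000⌋=8897; principal=218051-8897=209154; balance=1779580-209154=1570426
15. interest=⌊1570426·50/10000⌋=7852; principal=218051-7852=210199; balance=1570426-210199=1360227
16. interest=⌊1360227·50/10000⌋=6801; principal=218051-6801=211250; balance=1360227-211250=1148977
17. interest=⌊1148977·50/10000⌋=5744; principal=218051-5744=212307; balance=1148977-212307=936670
18. interest=⌊936670·50/10000⌋=4683; principal=218051-4683=213368; balance=936670-213368=723302
19. interest=⌊723302·50/10000⌋=3616; principal=218051-3616=214435; balance=723302-214435=508867
20. interest=⌊508867·50/10000⌋=2544; principal=218051-2544=215507; balance=508867-215507=293360
21. interest=⌊293360·50/10000⌋=1466; principal=218051-1466=216585; balance=293360-216585=76775
22. interest=⌊76775·50/10000⌋=383; principal=min(218051-383,76775)=76775; balance=76775-76775=0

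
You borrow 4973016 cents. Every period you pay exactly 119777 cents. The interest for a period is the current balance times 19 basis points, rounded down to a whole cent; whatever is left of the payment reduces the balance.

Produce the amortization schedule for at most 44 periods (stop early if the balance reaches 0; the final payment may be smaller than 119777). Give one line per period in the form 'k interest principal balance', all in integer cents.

1. interest=⌊4973016·19/10000⌋=9448; principal=119777-9448=110329; balance=4973016-110329=4862687
2. interest=⌊4862687·19/10000⌋=9239; principal=119777-9239=110538; balance=4862687-110538=4752149
3. interest=⌊4752149·19/10000⌋=9029; principal=119777-9029=110748; balance=4752149-110748=4641401
4. interest=⌊4641401·19/10000⌋=8818; principal=119777-8818=110959; balance=4641401-110959=4530442
5. interest=⌊4530442·19/10000⌋=8607; principal=119777-8607=111170; balance=4530442-111170=4419272
6. interest=⌊4419272·19/10000⌋=8396; principal=119777-8396=111381; balance=4419272-111381=4307891
7. interest=⌊4307891·19/10000⌋=8184; principal=119777-8184=111593; balance=4307891-111593=4196298
8. interest=⌊4196298·19/10000⌋=7972; principal=119777-7972=111805; balance=4196298-111805=4084493
9. interest=⌊4084493·19/10000⌋=7760; principal=119777-7760=112017; balance=4084493-112017=3972476
10. interest=⌊3972476·19/10000⌋=7547; principal=119777-7547=112230; balance=3972476-112230=3860246
11. interest=⌊3860246·19/10000⌋=7334; principal=119777-7334=112443; balance=3860246-112443=3747803
12. interest=⌊3747803·19/10000⌋=7120; principal=119777-7120=112657; balance=3747803-112657=3635146
13. interest=⌊3635146·19/10000⌋=6906; principal=119777-6906=112871; balance=3635146-112871=3522275
14. interest=⌊3522275·19/10000⌋=6692; principal=119777-6692=113085; balance=3522275-113085=3409190
15. interest=⌊3409190·19/10000⌋=6477; principal=119777-6477=113300; balance=3409190-113300=3295890
16. interest=⌊3295890·19/10000⌋=6262; principal=119777-6262=113515; balance=3295890-113515=3182375
17. interest=⌊3182375·19/10000⌋=6046; principal=119777-6046=113731; balance=3182375-113731=3068644
18. interest=⌊3068644·19/10000⌋=5830; principal=119777-5830=113947; balance=3068644-113947=2954697
19. interest=⌊2954697·19/10000⌋=5613; principal=119777-5613=114164; balance=2954697-114164=2840533
20. interest=⌊2840533·19/10000⌋=5397; principal=119777-5397=114380; balance=2840533-114380=2726153
21. interest=⌊2726153·19/10000⌋=5179; principal=119777-5179=114598; balance=2726153-114598=2611555
22. interest=⌊2611555·19/10000⌋=4961; principal=119777-4961=114816; balance=2611555-114816=2496739
23. interest=⌊2496739·19/10000⌋=4743; principal=119777-4743=115034; balance=2496739-115034=2381705
24. interest=⌊2381705·19/10000⌋=4525; principal=119777-4525=115252; balance=2381705-115252=2266453
25. interest=⌊2266453·19/10000⌋=4306; principal=119777-4306=115471; balance=2266453-115471=2150982
26. interest=⌊2150982·19/10000⌋=4086; principal=119777-4086=115691; balance=2150982-115691=2035291
27. interest=⌊2035291·19/10000⌋=3867; principal=119777-3867=115910; balance=2035291-115910=1919381
28. interest=⌊1919381·19/10000⌋=3646; principal=119777-3646=116131; balance=1919381-116131=1803250
29. interest=⌊1803250·19/10000⌋=3426; principal=119777-3426=116351; balance=1803250-116351=1686899
30. interest=⌊1686899·19/10000⌋=3205; principal=119777-3205=116572; balance=1686899-116572=1570327
31. interest=⌊1570327·19/10000⌋=2983; principal=119777-2983=116794; balance=1570327-116794=1453533
32. interest=⌊1453533·19/10000⌋=2761; principal=119777-2761=117016; balance=1453533-117016=1336517
33. interest=⌊1336517·19/10000⌋=2539; principal=119777-2539=117238; balance=1336517-117238=1219279
34. interest=⌊1219279·19/10000⌋=2316; principal=119777-2316=117461; balance=1219279-117461=1101818
35. interest=⌊1101818·19/10000⌋=2093; principal=119777-2093=117684; balance=1101818-117684=984134
36. interest=⌊984134·19/10000⌋=1869; principal=119777-1869=117908; balance=984134-117908=866226
37. interest=⌊866226·19/10000⌋=1645; principal=119777-1645=118132; balance=866226-118132=748094
38. interest=⌊748094·19/10000⌋=1421; principal=119777-1421=118356; balance=748094-118356=629738
39. interest=⌊629738·19/10000⌋=1196; principal=119777-1196=118581; balance=629738-118581=511157
40. interest=⌊511157·19/10000⌋=971; principal=119777-971=118806; balance=511157-118806=392351
41. interest=⌊392351·19/10000⌋=745; principal=119777-745=119032; balance=392351-119032=273319
42. interest=⌊273319·19/10000⌋=519; principal=119777-519=119258; balance=273319-119258=154061
43. interest=⌊154061·19/10000⌋=292; principal=119777-292=119485; balance=154061-119485=34576
44. interest=⌊34576·19/10000⌋=65; principal=min(119777-65,34576)=34576; balance=34576-34576=0

1 9448 110329 4862687
2 9239 110538 4752149
3 9029 110748 4641401
4 8818 110959 4530442
5 8607 111170 4419272
6 8396 111381 4307891
7 8184 111593 4196298
8 7972 111805 4084493
9 7760 112017 3972476
10 7547 112230 3860246
11 7334 112443 3747803
12 7120 112657 3635146
13 6906 112871 3522275
14 6692 113085 3409190
15 6477 113300 3295890
16 6262 113515 3182375
17 6046 113731 3068644
18 5830 113947 2954697
19 5613 114164 2840533
20 5397 114380 2726153
21 5179 114598 2611555
22 4961 114816 2496739
23 4743 115034 2381705
24 4525 115252 2266453
25 4306 115471 2150982
26 4086 115691 2035291
27 3867 115910 1919381
28 3646 116131 1803250
29 3426 116351 1686899
30 3205 116572 1570327
31 2983 116794 1453533
32 2761 117016 1336517
33 2539 117238 1219279
34 2316 117461 1101818
35 2093 117684 984134
36 1869 117908 866226
37 1645 118132 748094
38 1421 118356 629738
39 1196 118581 511157
40 971 118806 392351
41 745 119032 273319
42 519 119258 154061
43 292 119485 34576
44 65 34576 0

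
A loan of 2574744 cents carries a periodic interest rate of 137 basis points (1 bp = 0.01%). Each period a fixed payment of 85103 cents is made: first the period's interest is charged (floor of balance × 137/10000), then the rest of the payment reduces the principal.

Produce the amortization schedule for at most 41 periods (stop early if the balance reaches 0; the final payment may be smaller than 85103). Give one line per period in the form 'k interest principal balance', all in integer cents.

1 35273 49830 2524914
2 34591 50512 2474402
3 33899 51204 2423198
4 33197 51906 2371292
5 32486 52617 2318675
6 31765 53338 2265337
7 31035 54068 2211269
8 30294 54809 2156460
9 29543 55560 2100900
10 28782 56321 2044579
11 28010 57093 1987486
12 27228 57875 1929611
13 26435 58668 1870943
14 25631 59472 1811471
15 24817 60286 1751185
16 23991 61112 1690073
17 23154 61949 1628124
18 22305 62798 1565326
19 21444 63659 1501667
20 20572 64531 1437136
21 19688 65415 1371721
22 18792 66311 1305410
23 17884 67219 1238191
24 16963 68140 1170051
25 16029 69074 1100977
26 15083 70020 1030957
27 14124 70979 959978
28 13151 71952 888026
29 12165 72938 815088
30 11166 73937 741151
31 10153 74950 666201
32 9126 75977 590224
33 8086 77017 513207
34 7030 78073 435134
35 5961 79142 355992
36 4877 80226 275766
37 3777 81326 194440
38 2663 82440 112000
39 1534 83569 28431
40 389 28431 0

1. interest=⌊2574744·137/10000⌋=35273; principal=85103-35273=49830; balance=2574744-49830=2524914
2. interest=⌊2524914·137/10000⌋=34591; principal=85103-34591=50512; balance=2524914-50512=2474402
3. interest=⌊2474402·137/10000⌋=33899; principal=85103-33899=51204; balance=2474402-51204=2423198
4. interest=⌊2423198·137/10000⌋=33197; principal=85103-33197=51906; balance=2423198-51906=2371292
5. interest=⌊2371292·137/10000⌋=32486; principal=85103-32486=52617; balance=2371292-52617=2318675
6. interest=⌊2318675·137/10000⌋=31765; principal=85103-31765=53338; balance=2318675-53338=2265337
7. interest=⌊2265337·137/10000⌋=31035; principal=85103-31035=54068; balance=2265337-54068=2211269
8. interest=⌊2211269·137/10000⌋=30294; principal=85103-30294=54809; balance=2211269-54809=2156460
9. interest=⌊2156460·137/10000⌋=29543; principal=85103-29543=55560; balance=2156460-55560=2100900
10. interest=⌊2100900·137/10000⌋=28782; principal=85103-28782=56321; balance=2100900-56321=2044579
11. interest=⌊2044579·137/10000⌋=28010; principal=85103-28010=57093; balance=2044579-57093=1987486
12. interest=⌊1987486·137/10000⌋=27228; principal=85103-27228=57875; balance=1987486-57875=1929611
13. interest=⌊1929611·137/10000⌋=26435; principal=85103-26435=58668; balance=1929611-58668=1870943
14. interest=⌊1870943·137/10000⌋=25631; principal=85103-25631=59472; balance=1870943-59472=1811471
15. interest=⌊1811471·137/10000⌋=24817; principal=85103-24817=60286; balance=1811471-60286=1751185
16. interest=⌊1751185·137/10000⌋=23991; principal=85103-23991=61112; balance=1751185-61112=1690073
17. interest=⌊1690073·137/10000⌋=23154; principal=85103-23154=61949; balance=1690073-61949=1628124
18. interest=⌊1628124·137/10000⌋=22305; principal=85103-22305=62798; balance=1628124-62798=1565326
19. interest=⌊1565326·137/10000⌋=21444; principal=85103-21444=63659; balance=1565326-63659=1501667
20. interest=⌊1501667·137/10000⌋=20572; principal=85103-20572=64531; balance=1501667-64531=1437136
21. interest=⌊1437136·137/10000⌋=19688; principal=85103-19688=65415; balance=1437136-65415=1371721
22. interest=⌊1371721·137/10000⌋=18792; principal=85103-18792=66311; balance=1371721-66311=1305410
23. interest=⌊1305410·137/10000⌋=17884; principal=85103-17884=67219; balance=1305410-67219=1238191
24. interest=⌊1238191·137/10000⌋=16963; principal=85103-16963=68140; balance=1238191-68140=1170051
25. interest=⌊1170051·137/10000⌋=16029; principal=85103-16029=69074; balance=1170051-69074=1100977
26. interest=⌊1100977·137/10000⌋=15083; principal=85103-15083=70020; balance=1100977-70020=1030957
27. interest=⌊1030957·137/10000⌋=14124; principal=85103-14124=70979; balance=1030957-70979=959978
28. interest=⌊959978·137/10000⌋=13151; principal=85103-13151=71952; balance=959978-71952=888026
29. interest=⌊888026·137/10000⌋=12165; principal=85103-12165=72938; balance=888026-72938=815088
30. interest=⌊815088·137/10000⌋=11166; principal=85103-11166=73937; balance=815088-73937=741151
31. interest=⌊741151·137/10000⌋=10153; principal=85103-10153=74950; balance=741151-74950=666201
32. interest=⌊666201·137/10000⌋=9126; principal=85103-9126=75977; balance=666201-75977=590224
33. interest=⌊590224·137/10000⌋=8086; principal=85103-8086=77017; balance=590224-77017=513207
34. interest=⌊513207·137/10000⌋=7030; principal=85103-7030=78073; balance=513207-78073=435134
35. interest=⌊435134·137/10000⌋=5961; principal=85103-5961=79142; balance=435134-79142=355992
36. interest=⌊355992·137/10000⌋=4877; principal=85103-4877=80226; balance=355992-80226=275766
37. interest=⌊275766·137/10000⌋=3777; principal=85103-3777=81326; balance=275766-81326=194440
38. interest=⌊194440·137/10000⌋=2663; principal=85103-2663=82440; balance=194440-82440=112000
39. interest=⌊112000·137/10000⌋=1534; principal=85103-1534=83569; balance=112000-83569=28431
40. interest=⌊28431·137/10000⌋=389; principal=min(85103-389,28431)=28431; balance=28431-28431=0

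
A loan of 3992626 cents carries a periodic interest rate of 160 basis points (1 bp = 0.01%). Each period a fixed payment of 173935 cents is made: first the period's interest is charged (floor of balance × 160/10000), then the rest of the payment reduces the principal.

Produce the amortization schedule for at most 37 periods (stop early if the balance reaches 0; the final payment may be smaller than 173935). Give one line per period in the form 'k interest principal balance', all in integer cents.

1. interest=⌊3992626·160/10000⌋=63882; principal=173935-63882=110053; balance=3992626-110053=3882573
2. interest=⌊3882573·160/10000⌋=62121; principal=173935-62121=111814; balance=3882573-111814=3770759
3. interest=⌊3770759·160/10000⌋=60332; principal=173935-60332=113603; balance=3770759-113603=3657156
4. interest=⌊3657156·160/10000⌋=58514; principal=173935-58514=115421; balance=3657156-115421=3541735
5. interest=⌊3541735·160/10000⌋=56667; principal=173935-56667=117268; balance=3541735-117268=3424467
6. interest=⌊3424467·160/10000⌋=54791; principal=173935-54791=119144; balance=3424467-119144=3305323
7. interest=⌊3305323·160/10000⌋=52885; principal=173935-52885=121050; balance=3305323-121050=3184273
8. interest=⌊3184273·160/10000⌋=50948; principal=173935-50948=122987; balance=3184273-122987=3061286
9. interest=⌊3061286·160/10000⌋=48980; principal=173935-48980=124955; balance=3061286-124955=2936331
10. interest=⌊2936331·160/10000⌋=46981; principal=173935-46981=126954; balance=2936331-126954=2809377
11. interest=⌊2809377·160/10000⌋=44950; principal=173935-44950=128985; balance=2809377-128985=2680392
12. interest=⌊2680392·160/10000⌋=42886; principal=173935-42886=131049; balance=2680392-131049=2549343
13. interest=⌊2549343·160/10000⌋=40789; principal=173935-40789=133146; balance=2549343-133146=2416197
14. interest=⌊2416197·160/10000⌋=38659; principal=173935-38659=135276; balance=2416197-135276=2280921
15. interest=⌊2280921·160/10000⌋=36494; principal=173935-36494=137441; balance=2280921-137441=2143480
16. interest=⌊2143480·160/10000⌋=34295; principal=173935-34295=139640; balance=2143480-139640=2003840
17. interest=⌊2003840·160/10000⌋=32061; principal=173935-32061=141874; balance=2003840-141874=1861966
18. interest=⌊1861966·160/10000⌋=29791; principal=173935-29791=144144; balance=1861966-144144=1717822
19. interest=⌊1717822·160/10000⌋=27485; principal=173935-27485=146450; balance=1717822-146450=1571372
20. interest=⌊1571372·160/10000⌋=25141; principal=173935-25141=148794; balance=1571372-148794=1422578
21. interest=⌊1422578·160/10000⌋=22761; principal=173935-22761=151174; balance=1422578-151174=1271404
22. interest=⌊1271404·160/10000⌋=20342; principal=173935-20342=153593; balance=1271404-153593=1117811
23. interest=⌊1117811·160/10000⌋=17884; principal=173935-17884=156051; balance=1117811-156051=961760
24. interest=⌊961760·160/10000⌋=15388; principal=173935-15388=158547; balance=961760-158547=803213
25. interest=⌊803213·160/10000⌋=12851; principal=173935-12851=161084; balance=803213-161084=642129
26. interest=⌊642129·160/10000⌋=10274; principal=173935-10274=163661; balance=642129-163661=478468
27. interest=⌊478468·160/10000⌋=7655; principal=173935-7655=166280; balance=478468-166280=312188
28. interest=⌊312188·160/10000⌋=4995; principal=173935-4995=168940; balance=312188-168940=143248
29. interest=⌊143248·160/10000⌋=2291; principal=min(173935-2291,143248)=143248; balance=143248-143248=0

1 63882 110053 3882573
2 62121 111814 3770759
3 60332 113603 3657156
4 58514 115421 3541735
5 56667 117268 3424467
6 54791 119144 3305323
7 52885 121050 3184273
8 50948 122987 3061286
9 48980 124955 2936331
10 46981 126954 2809377
11 44950 128985 2680392
12 42886 131049 2549343
13 40789 133146 2416197
14 38659 135276 2280921
15 36494 137441 2143480
16 34295 139640 2003840
17 32061 141874 1861966
18 29791 144144 1717822
19 27485 146450 1571372
20 25141 148794 1422578
21 22761 151174 1271404
22 20342 153593 1117811
23 17884 156051 961760
24 15388 158547 803213
25 12851 161084 642129
26 10274 163661 478468
27 7655 166280 312188
28 4995 168940 143248
29 2291 143248 0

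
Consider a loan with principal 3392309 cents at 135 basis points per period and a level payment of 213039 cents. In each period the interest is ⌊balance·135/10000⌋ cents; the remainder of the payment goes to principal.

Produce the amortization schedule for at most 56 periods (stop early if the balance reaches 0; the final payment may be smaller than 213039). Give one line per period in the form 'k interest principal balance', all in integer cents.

1 45796 167243 3225066
2 43538 169501 3055565
3 41250 171789 2883776
4 38930 174109 2709667
5 36580 176459 2533208
6 34198 178841 2354367
7 31783 181256 2173111
8 29336 183703 1989408
9 26857 186182 1803226
10 24343 188696 1614530
11 21796 191243 1423287
12 19214 193825 1229462
13 16597 196442 1033020
14 13945 199094 833926
15 11258 201781 632145
16 8533 204506 427639
17 5773 207266 220373
18 2975 210064 10309
19 139 10309 0

1. interest=⌊3392309·135/10000⌋=45796; principal=213039-45796=167243; balance=3392309-167243=3225066
2. interest=⌊3225066·135/10000⌋=43538; principal=213039-43538=169501; balance=3225066-169501=3055565
3. interest=⌊3055565·135/10000⌋=41250; principal=213039-41250=171789; balance=3055565-171789=2883776
4. interest=⌊2883776·135/10000⌋=38930; principal=213039-38930=174109; balance=2883776-174109=2709667
5. interest=⌊2709667·135/10000⌋=36580; principal=213039-36580=176459; balance=2709667-176459=2533208
6. interest=⌊2533208·135/10000⌋=34198; principal=213039-34198=178841; balance=2533208-178841=2354367
7. interest=⌊2354367·135/10000⌋=31783; principal=213039-31783=181256; balance=2354367-181256=2173111
8. interest=⌊2173111·135/10000⌋=29336; principal=213039-29336=183703; balance=2173111-183703=1989408
9. interest=⌊1989408·135/10000⌋=26857; principal=213039-26857=186182; balance=1989408-186182=1803226
10. interest=⌊1803226·135/10000⌋=24343; principal=213039-24343=188696; balance=1803226-188696=1614530
11. interest=⌊1614530·135/10000⌋=21796; principal=213039-21796=191243; balance=1614530-191243=1423287
12. interest=⌊1423287·135/10000⌋=19214; principal=213039-19214=193825; balance=1423287-193825=1229462
13. interest=⌊1229462·135/10000⌋=16597; principal=213039-16597=196442; balance=1229462-196442=1033020
14. interest=⌊1033020·135/10000⌋=13945; principal=213039-13945=199094; balance=1033020-199094=833926
15. interest=⌊833926·135/10000⌋=11258; principal=213039-11258=201781; balance=833926-201781=632145
16. interest=⌊632145·135/10000⌋=8533; principal=213039-8533=204506; balance=632145-204506=427639
17. interest=⌊427639·135/10000⌋=5773; principal=213039-5773=207266; balance=427639-207266=220373
18. interest=⌊220373·135/10000⌋=2975; principal=213039-2975=210064; balance=220373-210064=10309
19. interest=⌊10309·135/10000⌋=139; principal=min(213039-139,10309)=10309; balance=10309-10309=0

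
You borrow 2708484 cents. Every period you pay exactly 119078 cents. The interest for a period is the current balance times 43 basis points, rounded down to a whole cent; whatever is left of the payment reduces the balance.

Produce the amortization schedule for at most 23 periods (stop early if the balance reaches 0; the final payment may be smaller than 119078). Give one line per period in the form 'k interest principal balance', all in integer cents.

1 11646 107432 2601052
2 11184 107894 2493158
3 10720 108358 2384800
4 10254 108824 2275976
5 9786 109292 2166684
6 9316 109762 2056922
7 8844 110234 1946688
8 8370 110708 1835980
9 7894 111184 1724796
10 7416 111662 1613134
11 6936 112142 1500992
12 6454 112624 1388368
13 5969 113109 1275259
14 5483 113595 1161664
15 4995 114083 1047581
16 4504 114574 933007
17 4011 115067 817940
18 3517 115561 702379
19 3020 116058 586321
20 2521 116557 469764
21 2019 117059 352705
22 1516 117562 235143
23 1011 118067 117076

1. interest=⌊2708484·43/10000⌋=11646; principal=119078-11646=107432; balance=2708484-107432=2601052
2. interest=⌊2601052·43/10000⌋=11184; principal=119078-11184=107894; balance=2601052-107894=2493158
3. interest=⌊2493158·43/10000⌋=10720; principal=119078-10720=108358; balance=2493158-108358=2384800
4. interest=⌊2384800·43/10000⌋=10254; principal=119078-10254=108824; balance=2384800-108824=2275976
5. interest=⌊2275976·43/10000⌋=9786; principal=119078-9786=109292; balance=2275976-109292=2166684
6. interest=⌊2166684·43/10000⌋=9316; principal=119078-9316=109762; balance=2166684-109762=2056922
7. interest=⌊2056922·43/10000⌋=8844; principal=119078-8844=110234; balance=2056922-110234=1946688
8. interest=⌊1946688·43/10000⌋=8370; principal=119078-8370=110708; balance=1946688-110708=1835980
9. interest=⌊1835980·43/10000⌋=7894; principal=119078-7894=111184; balance=1835980-111184=1724796
10. interest=⌊1724796·43/10000⌋=7416; principal=119078-7416=111662; balance=1724796-111662=1613134
11. interest=⌊1613134·43/10000⌋=6936; principal=119078-6936=112142; balance=1613134-112142=1500992
12. interest=⌊1500992·43/10000⌋=6454; principal=119078-6454=112624; balance=1500992-112624=1388368
13. interest=⌊1388368·43/10000⌋=5969; principal=119078-5969=113109; balance=1388368-113109=1275259
14. interest=⌊1275259·43/10000⌋=5483; principal=119078-5483=113595; balance=1275259-113595=1161664
15. interest=⌊1161664·43/10000⌋=4995; principal=119078-4995=114083; balance=1161664-114083=1047581
16. interest=⌊1047581·43/10000⌋=4504; principal=119078-4504=114574; balance=1047581-114574=933007
17. interest=⌊933007·43/10000⌋=4011; principal=119078-4011=115067; balance=933007-115067=817940
18. interest=⌊817940·43/10000⌋=3517; principal=119078-3517=115561; balance=817940-115561=702379
19. interest=⌊702379·43/10000⌋=3020; principal=119078-3020=116058; balance=702379-116058=586321
20. interest=⌊586321·43/10000⌋=2521; principal=119078-2521=116557; balance=586321-116557=469764
21. interest=⌊469764·43/10000⌋=2019; principal=119078-2019=117059; balance=469764-117059=352705
22. interest=⌊352705·43/10000⌋=1516; principal=119078-1516=117562; balance=352705-117562=235143
23. interest=⌊235143·43/10000⌋=1011; principal=119078-1011=118067; balance=235143-118067=117076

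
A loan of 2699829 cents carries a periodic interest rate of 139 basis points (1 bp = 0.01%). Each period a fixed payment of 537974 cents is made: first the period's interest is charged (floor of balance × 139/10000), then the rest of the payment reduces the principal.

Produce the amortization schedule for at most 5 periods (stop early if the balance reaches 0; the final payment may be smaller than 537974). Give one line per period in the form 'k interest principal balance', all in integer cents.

1. interest=⌊2699829·139/10000⌋=37527; principal=537974-37527=500447; balance=2699829-500447=2199382
2. interest=⌊2199382·139/10000⌋=30571; principal=537974-30571=507403; balance=2199382-507403=1691979
3. interest=⌊1691979·139/10000⌋=23518; principal=537974-23518=514456; balance=1691979-514456=1177523
4. interest=⌊1177523·139/10000⌋=16367; principal=537974-16367=521607; balance=1177523-521607=655916
5. interest=⌊655916·139/10000⌋=9117; principal=537974-9117=528857; balance=655916-528857=127059

1 37527 500447 2199382
2 30571 507403 1691979
3 23518 514456 1177523
4 16367 521607 655916
5 9117 528857 127059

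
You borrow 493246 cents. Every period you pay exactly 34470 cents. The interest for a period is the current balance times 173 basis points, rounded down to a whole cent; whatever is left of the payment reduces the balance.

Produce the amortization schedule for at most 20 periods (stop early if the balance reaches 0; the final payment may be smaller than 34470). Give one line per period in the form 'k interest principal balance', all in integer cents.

1. interest=⌊493246·173/10000⌋=8533; principal=34470-8533=25937; balance=493246-25937=467309
2. interest=⌊467309·173/10000⌋=8084; principal=34470-8084=26386; balance=467309-26386=440923
3. interest=⌊440923·173/10000⌋=7627; principal=34470-7627=26843; balance=440923-26843=414080
4. interest=⌊414080·173/10000⌋=7163; principal=34470-7163=27307; balance=414080-27307=386773
5. interest=⌊386773·173/10000⌋=6691; principal=34470-6691=27779; balance=386773-27779=358994
6. interest=⌊358994·173/10000⌋=6210; principal=34470-6210=28260; balance=358994-28260=330734
7. interest=⌊330734·173/10000⌋=5721; principal=34470-5721=28749; balance=330734-28749=301985
8. interest=⌊301985·173/10000⌋=5224; principal=34470-5224=29246; balance=301985-29246=272739
9. interest=⌊272739·173/10000⌋=4718; principal=34470-4718=29752; balance=272739-29752=242987
10. interest=⌊242987·173/10000⌋=4203; principal=34470-4203=30267; balance=242987-30267=212720
11. interest=⌊212720·173/10000⌋=3680; principal=34470-3680=30790; balance=212720-30790=181930
12. interest=⌊181930·173/10000⌋=3147; principal=34470-3147=31323; balance=181930-31323=150607
13. interest=⌊150607·173/10000⌋=2605; principal=34470-2605=31865; balance=150607-31865=118742
14. interest=⌊118742·173/10000⌋=2054; principal=34470-2054=32416; balance=118742-32416=86326
15. interest=⌊86326·173/10000⌋=1493; principal=34470-1493=32977; balance=86326-32977=53349
16. interest=⌊53349·173/10000⌋=922; principal=34470-922=33548; balance=53349-33548=19801
17. interest=⌊19801·173/10000⌋=342; principal=min(34470-342,19801)=19801; balance=19801-19801=0

1 8533 25937 467309
2 8084 26386 440923
3 7627 26843 414080
4 7163 27307 386773
5 6691 27779 358994
6 6210 28260 330734
7 5721 28749 301985
8 5224 29246 272739
9 4718 29752 242987
10 4203 30267 212720
11 3680 30790 181930
12 3147 31323 150607
13 2605 31865 118742
14 2054 32416 86326
15 1493 32977 53349
16 922 33548 19801
17 342 19801 0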